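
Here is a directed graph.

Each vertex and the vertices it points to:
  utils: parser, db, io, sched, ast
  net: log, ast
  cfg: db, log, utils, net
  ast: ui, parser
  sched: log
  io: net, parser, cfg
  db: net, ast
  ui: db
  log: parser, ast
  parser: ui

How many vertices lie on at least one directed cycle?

A vertex is on a directed cycle iff it belongs to a strongly connected component of size ≥ 2 (or has a self-loop).
The vertices on cycles are {db, io, ui, ast, cfg, log, net, utils, parser} — 9 in total.

9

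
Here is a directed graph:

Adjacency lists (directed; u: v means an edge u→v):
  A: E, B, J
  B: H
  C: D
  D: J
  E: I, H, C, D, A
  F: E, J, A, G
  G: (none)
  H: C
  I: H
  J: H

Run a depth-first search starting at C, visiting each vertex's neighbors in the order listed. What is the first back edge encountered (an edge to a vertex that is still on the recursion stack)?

H->C

DFS from C (visiting each vertex's neighbors in the order listed); mark gray on enter, black on exit:
C gray
  D gray
    J gray
      H gray
        H→C: C is gray → back edge
First back edge: H → C.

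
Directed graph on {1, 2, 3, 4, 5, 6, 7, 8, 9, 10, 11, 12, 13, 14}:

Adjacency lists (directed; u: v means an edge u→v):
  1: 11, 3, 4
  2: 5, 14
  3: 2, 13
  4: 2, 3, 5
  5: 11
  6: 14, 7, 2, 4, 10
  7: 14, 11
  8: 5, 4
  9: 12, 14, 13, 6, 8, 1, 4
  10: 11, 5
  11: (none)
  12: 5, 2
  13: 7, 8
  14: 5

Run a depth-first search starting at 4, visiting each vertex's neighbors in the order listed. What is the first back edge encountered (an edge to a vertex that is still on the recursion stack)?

8->4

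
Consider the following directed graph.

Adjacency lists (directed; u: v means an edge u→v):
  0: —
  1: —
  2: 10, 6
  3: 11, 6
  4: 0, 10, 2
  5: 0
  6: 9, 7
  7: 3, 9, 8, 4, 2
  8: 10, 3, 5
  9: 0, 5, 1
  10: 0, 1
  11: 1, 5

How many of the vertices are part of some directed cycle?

A vertex is on a directed cycle iff it belongs to a strongly connected component of size ≥ 2 (or has a self-loop).
The vertices on cycles are {2, 3, 4, 6, 7, 8} — 6 in total.

6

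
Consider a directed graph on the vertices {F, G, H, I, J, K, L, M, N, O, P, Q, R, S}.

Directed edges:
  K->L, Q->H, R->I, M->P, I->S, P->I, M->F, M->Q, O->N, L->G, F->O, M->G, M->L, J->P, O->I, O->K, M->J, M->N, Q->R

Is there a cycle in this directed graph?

No

DFS with white/gray/black marking, starting from F:
F gray
  O gray
    N gray
    N black
    I gray
      S gray
      S black
    I black
    K gray
      L gray
        G gray
        G black
      L black
    K black
  O black
F black
H gray
H black
J gray
  P gray
    P→I: I black — skip
  P black
J black
M gray
  M→N: N black — skip
  M→J: J black — skip
  M→F: F black — skip
  M→G: G black — skip
  M→P: P black — skip
  Q gray
    Q→H: H black — skip
    R gray
      R→I: I black — skip
    R black
  Q black
  M→L: L black — skip
M black
Every edge goes to a white or black vertex — no back edge, so the graph is acyclic.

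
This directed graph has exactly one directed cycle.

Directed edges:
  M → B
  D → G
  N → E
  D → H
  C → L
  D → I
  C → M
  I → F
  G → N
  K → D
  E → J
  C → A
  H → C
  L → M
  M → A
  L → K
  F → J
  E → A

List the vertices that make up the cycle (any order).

C, D, H, K, L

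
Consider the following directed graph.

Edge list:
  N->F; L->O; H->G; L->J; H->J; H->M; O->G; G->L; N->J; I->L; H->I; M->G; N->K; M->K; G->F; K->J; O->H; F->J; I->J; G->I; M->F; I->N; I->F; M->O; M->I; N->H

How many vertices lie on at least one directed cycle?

7

A vertex is on a directed cycle iff it belongs to a strongly connected component of size ≥ 2 (or has a self-loop).
The vertices on cycles are {G, H, I, L, M, N, O} — 7 in total.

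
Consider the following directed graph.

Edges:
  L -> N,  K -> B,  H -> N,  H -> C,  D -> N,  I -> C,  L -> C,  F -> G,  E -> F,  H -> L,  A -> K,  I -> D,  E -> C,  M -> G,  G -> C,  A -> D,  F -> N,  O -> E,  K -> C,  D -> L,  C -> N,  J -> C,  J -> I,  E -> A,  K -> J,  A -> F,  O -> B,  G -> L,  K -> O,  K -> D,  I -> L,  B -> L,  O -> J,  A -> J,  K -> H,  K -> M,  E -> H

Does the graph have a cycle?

Yes

DFS with white/gray/black marking, starting from D:
D gray
  N gray
  N black
  L gray
    L→N: N black — skip
    C gray
      C→N: N black — skip
    C black
  L black
D black
A gray
  K gray
    K→D: D black — skip
    M gray
      G gray
        G→L: L black — skip
        G→C: C black — skip
      G black
    M black
    H gray
      H→L: L black — skip
      H→C: C black — skip
      H→N: N black — skip
    H black
    K→C: C black — skip
    B gray
      B→L: L black — skip
    B black
    O gray
      O→B: B black — skip
      E gray
        E→H: H black — skip
        F gray
          F→N: N black — skip
          F→G: G black — skip
        F black
        E→C: C black — skip
        E→A: A is gray → back edge
Back edge found, so a cycle exists: A → K → O → E → A.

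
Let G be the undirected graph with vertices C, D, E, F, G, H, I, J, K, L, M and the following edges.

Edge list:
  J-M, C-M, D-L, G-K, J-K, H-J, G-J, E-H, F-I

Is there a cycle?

Yes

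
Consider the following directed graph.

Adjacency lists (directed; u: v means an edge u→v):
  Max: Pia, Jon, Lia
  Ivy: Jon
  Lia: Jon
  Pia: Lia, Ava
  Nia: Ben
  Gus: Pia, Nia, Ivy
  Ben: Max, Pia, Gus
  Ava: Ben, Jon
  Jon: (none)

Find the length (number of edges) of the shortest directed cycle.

For each vertex v, BFS finds the shortest path from v back to v.
The shortest such closed walk is Gus → Nia → Ben → Gus, length 3.

3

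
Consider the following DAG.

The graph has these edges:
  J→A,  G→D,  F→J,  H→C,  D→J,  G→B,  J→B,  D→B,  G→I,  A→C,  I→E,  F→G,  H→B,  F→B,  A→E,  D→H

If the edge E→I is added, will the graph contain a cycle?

Adding E→I creates a cycle iff I can already reach E.
Path from I: I → E.
So I → … → E → I is a cycle.

Yes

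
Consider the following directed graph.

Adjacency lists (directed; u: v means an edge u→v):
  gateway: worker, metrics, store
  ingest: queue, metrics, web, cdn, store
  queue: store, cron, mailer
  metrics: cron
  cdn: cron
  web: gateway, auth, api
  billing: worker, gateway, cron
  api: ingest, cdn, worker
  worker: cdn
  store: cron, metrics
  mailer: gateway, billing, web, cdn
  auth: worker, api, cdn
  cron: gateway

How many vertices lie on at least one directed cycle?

12

A vertex is on a directed cycle iff it belongs to a strongly connected component of size ≥ 2 (or has a self-loop).
The vertices on cycles are {api, cdn, web, auth, cron, queue, store, ingest, mailer, worker, gateway, metrics} — 12 in total.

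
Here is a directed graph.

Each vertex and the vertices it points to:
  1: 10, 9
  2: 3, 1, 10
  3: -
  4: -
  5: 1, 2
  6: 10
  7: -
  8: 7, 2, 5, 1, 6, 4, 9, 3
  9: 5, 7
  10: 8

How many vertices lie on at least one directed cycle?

A vertex is on a directed cycle iff it belongs to a strongly connected component of size ≥ 2 (or has a self-loop).
The vertices on cycles are {1, 2, 5, 6, 8, 9, 10} — 7 in total.

7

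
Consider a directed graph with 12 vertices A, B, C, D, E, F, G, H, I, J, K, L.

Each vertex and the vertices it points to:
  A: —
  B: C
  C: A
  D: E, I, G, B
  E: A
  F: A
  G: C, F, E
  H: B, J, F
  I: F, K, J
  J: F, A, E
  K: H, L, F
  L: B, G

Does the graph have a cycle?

No

DFS with white/gray/black marking, starting from F:
F gray
  A gray
  A black
F black
B gray
  C gray
    C→A: A black — skip
  C black
B black
D gray
  E gray
    E→A: A black — skip
  E black
  I gray
    I→F: F black — skip
    K gray
      H gray
        H→B: B black — skip
        J gray
          J→F: F black — skip
          J→A: A black — skip
          J→E: E black — skip
        J black
        H→F: F black — skip
      H black
      L gray
        L→B: B black — skip
        G gray
          G→C: C black — skip
          G→F: F black — skip
          G→E: E black — skip
        G black
      L black
      K→F: F black — skip
    K black
    I→J: J black — skip
  I black
  D→G: G black — skip
  D→B: B black — skip
D black
Every edge goes to a white or black vertex — no back edge, so the graph is acyclic.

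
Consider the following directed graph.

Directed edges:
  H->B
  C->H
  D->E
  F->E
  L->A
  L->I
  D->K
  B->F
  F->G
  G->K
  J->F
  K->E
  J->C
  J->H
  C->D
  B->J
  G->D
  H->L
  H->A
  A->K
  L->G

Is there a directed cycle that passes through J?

J is on a cycle iff J can reach itself via ≥1 edge.
J → H → B → J — yes.

Yes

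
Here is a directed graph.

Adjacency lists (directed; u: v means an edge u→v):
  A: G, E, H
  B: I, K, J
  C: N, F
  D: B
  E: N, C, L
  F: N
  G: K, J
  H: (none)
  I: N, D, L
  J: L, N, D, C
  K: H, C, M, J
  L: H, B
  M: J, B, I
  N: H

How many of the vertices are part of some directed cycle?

7

A vertex is on a directed cycle iff it belongs to a strongly connected component of size ≥ 2 (or has a self-loop).
The vertices on cycles are {B, D, I, J, K, L, M} — 7 in total.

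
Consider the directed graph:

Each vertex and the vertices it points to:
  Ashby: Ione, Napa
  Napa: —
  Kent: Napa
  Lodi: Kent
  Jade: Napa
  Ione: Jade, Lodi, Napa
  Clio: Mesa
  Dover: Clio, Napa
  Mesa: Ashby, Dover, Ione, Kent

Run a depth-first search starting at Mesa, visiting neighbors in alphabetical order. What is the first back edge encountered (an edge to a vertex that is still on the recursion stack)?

DFS from Mesa (visiting neighbors in alphabetical order); mark gray on enter, black on exit:
Mesa gray
  Ashby gray
    Ione gray
      Jade gray
        Napa gray
        Napa black
      Jade black
      Lodi gray
        Kent gray
          Kent→Napa: Napa black — skip
        Kent black
      Lodi black
      Ione→Napa: Napa black — skip
    Ione black
    Ashby→Napa: Napa black — skip
  Ashby black
  Dover gray
    Clio gray
      Clio→Mesa: Mesa is gray → back edge
First back edge: Clio → Mesa.

Clio→Mesa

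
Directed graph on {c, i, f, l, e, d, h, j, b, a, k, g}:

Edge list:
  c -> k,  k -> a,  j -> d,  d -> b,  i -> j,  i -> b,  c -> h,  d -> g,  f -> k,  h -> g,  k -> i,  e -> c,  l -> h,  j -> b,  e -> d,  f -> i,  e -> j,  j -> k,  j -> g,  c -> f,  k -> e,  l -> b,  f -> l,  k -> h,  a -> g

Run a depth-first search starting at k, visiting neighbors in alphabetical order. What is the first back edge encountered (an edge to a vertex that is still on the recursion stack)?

DFS from k (visiting neighbors in alphabetical order); mark gray on enter, black on exit:
k gray
  a gray
    g gray
    g black
  a black
  e gray
    c gray
      f gray
        i gray
          b gray
          b black
          j gray
            j→b: b black — skip
            d gray
              d→b: b black — skip
              d→g: g black — skip
            d black
            j→g: g black — skip
            j→k: k is gray → back edge
First back edge: j → k.

j->k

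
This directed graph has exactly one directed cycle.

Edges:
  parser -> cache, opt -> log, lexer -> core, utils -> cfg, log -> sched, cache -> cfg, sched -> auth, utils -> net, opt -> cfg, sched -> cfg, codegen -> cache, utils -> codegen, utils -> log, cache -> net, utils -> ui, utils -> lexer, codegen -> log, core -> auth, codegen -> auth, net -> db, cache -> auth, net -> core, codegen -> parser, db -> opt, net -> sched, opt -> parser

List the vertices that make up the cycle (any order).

db, net, opt, cache, parser

DFS with gray/black marking from net:
net gray
  sched gray
    auth gray
    auth black
    cfg gray
    cfg black
  sched black
  core gray
    core→auth: auth black — skip
  core black
  db gray
    opt gray
      log gray
        log→sched: sched black — skip
      log black
      opt→cfg: cfg black — skip
      parser gray
        cache gray
          cache→cfg: cfg black — skip
          cache→net: net is gray → back edge
Back edge closes the cycle net → db → opt → parser → cache → net; its vertices are {db, net, opt, cache, parser}.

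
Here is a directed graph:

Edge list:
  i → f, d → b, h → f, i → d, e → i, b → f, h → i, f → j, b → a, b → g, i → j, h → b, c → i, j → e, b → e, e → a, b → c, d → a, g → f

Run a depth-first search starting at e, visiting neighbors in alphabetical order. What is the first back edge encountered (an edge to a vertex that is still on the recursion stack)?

c→i

DFS from e (visiting neighbors in alphabetical order); mark gray on enter, black on exit:
e gray
  a gray
  a black
  i gray
    d gray
      d→a: a black — skip
      b gray
        b→a: a black — skip
        c gray
          c→i: i is gray → back edge
First back edge: c → i.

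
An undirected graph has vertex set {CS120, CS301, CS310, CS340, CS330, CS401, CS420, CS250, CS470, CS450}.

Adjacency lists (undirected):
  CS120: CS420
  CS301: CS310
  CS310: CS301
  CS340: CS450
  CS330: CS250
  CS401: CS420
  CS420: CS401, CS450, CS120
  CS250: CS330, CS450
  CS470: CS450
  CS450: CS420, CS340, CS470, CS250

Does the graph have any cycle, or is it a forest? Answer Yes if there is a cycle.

DFS, tracking each vertex's parent; an edge to a visited non-parent vertex closes a cycle.
Start from CS420:
visit CS420 (parent –)
  visit CS401 (parent CS420)
    CS401–CS420: parent, skip
  visit CS450 (parent CS420)
    CS450–CS420: parent, skip
    visit CS340 (parent CS450)
      CS340–CS450: parent, skip
    visit CS470 (parent CS450)
      CS470–CS450: parent, skip
    visit CS250 (parent CS450)
      visit CS330 (parent CS250)
        CS330–CS250: parent, skip
      CS250–CS450: parent, skip
  visit CS120 (parent CS420)
    CS120–CS420: parent, skip
visit CS301 (parent –)
  visit CS310 (parent CS301)
    CS310–CS301: parent, skip
No non-parent visited neighbor found — the graph is a forest.

No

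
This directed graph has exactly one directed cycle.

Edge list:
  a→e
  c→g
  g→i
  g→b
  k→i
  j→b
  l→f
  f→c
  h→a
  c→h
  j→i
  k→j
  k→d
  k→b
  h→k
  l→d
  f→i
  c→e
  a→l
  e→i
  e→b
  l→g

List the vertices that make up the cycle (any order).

a, c, f, h, l

DFS with gray/black marking from h:
h gray
  a gray
    e gray
      b gray
      b black
      i gray
      i black
    e black
    l gray
      g gray
        g→i: i black — skip
        g→b: b black — skip
      g black
      f gray
        c gray
          c→g: g black — skip
          c→e: e black — skip
          c→h: h is gray → back edge
Back edge closes the cycle h → a → l → f → c → h; its vertices are {a, c, f, h, l}.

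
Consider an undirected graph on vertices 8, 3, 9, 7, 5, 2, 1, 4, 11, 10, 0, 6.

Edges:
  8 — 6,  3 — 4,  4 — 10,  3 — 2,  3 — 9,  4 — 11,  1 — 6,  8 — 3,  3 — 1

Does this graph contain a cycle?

Yes

DFS, tracking each vertex's parent; an edge to a visited non-parent vertex closes a cycle.
Start from 10:
visit 10 (parent –)
  visit 4 (parent 10)
    4–10: parent, skip
    visit 11 (parent 4)
      11–4: parent, skip
    visit 3 (parent 4)
      visit 2 (parent 3)
        2–3: parent, skip
      visit 8 (parent 3)
        visit 6 (parent 8)
          6–8: parent, skip
          visit 1 (parent 6)
            1–6: parent, skip
            1–3: 3 visited and ≠ parent → cycle
Cycle: 3 – 8 – 6 – 1 – 3.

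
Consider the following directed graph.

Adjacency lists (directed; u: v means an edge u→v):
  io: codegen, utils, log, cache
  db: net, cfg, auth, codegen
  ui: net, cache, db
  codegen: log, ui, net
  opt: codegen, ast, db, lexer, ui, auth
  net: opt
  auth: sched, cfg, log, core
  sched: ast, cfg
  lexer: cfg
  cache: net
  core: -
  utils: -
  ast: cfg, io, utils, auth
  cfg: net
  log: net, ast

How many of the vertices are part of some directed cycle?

A vertex is on a directed cycle iff it belongs to a strongly connected component of size ≥ 2 (or has a self-loop).
The vertices on cycles are {db, io, ui, ast, cfg, log, net, opt, auth, cache, lexer, sched, codegen} — 13 in total.

13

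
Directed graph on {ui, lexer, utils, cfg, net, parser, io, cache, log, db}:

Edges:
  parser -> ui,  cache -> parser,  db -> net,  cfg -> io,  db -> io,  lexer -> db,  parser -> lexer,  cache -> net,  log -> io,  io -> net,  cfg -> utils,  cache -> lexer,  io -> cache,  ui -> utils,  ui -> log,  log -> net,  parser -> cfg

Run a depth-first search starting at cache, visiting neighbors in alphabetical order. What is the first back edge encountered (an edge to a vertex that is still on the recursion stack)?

io->cache

DFS from cache (visiting neighbors in alphabetical order); mark gray on enter, black on exit:
cache gray
  lexer gray
    db gray
      io gray
        io→cache: cache is gray → back edge
First back edge: io → cache.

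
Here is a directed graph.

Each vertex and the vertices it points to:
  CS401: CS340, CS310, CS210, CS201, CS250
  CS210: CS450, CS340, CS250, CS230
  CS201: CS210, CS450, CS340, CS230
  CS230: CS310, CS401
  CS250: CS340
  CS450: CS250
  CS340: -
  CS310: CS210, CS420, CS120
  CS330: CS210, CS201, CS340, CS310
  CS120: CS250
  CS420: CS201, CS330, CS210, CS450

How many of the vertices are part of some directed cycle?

A vertex is on a directed cycle iff it belongs to a strongly connected component of size ≥ 2 (or has a self-loop).
The vertices on cycles are {CS201, CS210, CS230, CS310, CS330, CS401, CS420} — 7 in total.

7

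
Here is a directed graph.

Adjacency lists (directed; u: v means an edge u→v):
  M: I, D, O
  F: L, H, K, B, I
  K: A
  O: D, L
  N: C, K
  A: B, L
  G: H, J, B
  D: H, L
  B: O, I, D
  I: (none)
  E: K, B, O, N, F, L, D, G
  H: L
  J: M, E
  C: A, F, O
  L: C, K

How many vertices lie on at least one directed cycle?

A vertex is on a directed cycle iff it belongs to a strongly connected component of size ≥ 2 (or has a self-loop).
The vertices on cycles are {A, B, C, D, E, F, G, H, J, K, L, O} — 12 in total.

12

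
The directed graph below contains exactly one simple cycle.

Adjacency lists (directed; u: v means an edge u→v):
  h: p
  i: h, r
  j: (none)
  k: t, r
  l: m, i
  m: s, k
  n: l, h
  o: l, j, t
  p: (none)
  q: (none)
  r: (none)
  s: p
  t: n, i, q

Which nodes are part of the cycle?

k, l, m, n, t

DFS with gray/black marking from t:
t gray
  n gray
    l gray
      m gray
        s gray
          p gray
          p black
        s black
        k gray
          k→t: t is gray → back edge
Back edge closes the cycle t → n → l → m → k → t; its vertices are {k, l, m, n, t}.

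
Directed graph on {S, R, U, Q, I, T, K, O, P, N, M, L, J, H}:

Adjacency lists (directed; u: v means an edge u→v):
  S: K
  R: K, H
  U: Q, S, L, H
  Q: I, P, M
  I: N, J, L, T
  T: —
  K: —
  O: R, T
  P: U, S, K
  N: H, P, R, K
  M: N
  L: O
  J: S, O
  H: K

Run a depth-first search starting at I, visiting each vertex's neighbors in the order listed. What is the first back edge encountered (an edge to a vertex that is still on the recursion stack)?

DFS from I (visiting each vertex's neighbors in the order listed); mark gray on enter, black on exit:
I gray
  N gray
    H gray
      K gray
      K black
    H black
    P gray
      U gray
        Q gray
          Q→I: I is gray → back edge
First back edge: Q → I.

Q→I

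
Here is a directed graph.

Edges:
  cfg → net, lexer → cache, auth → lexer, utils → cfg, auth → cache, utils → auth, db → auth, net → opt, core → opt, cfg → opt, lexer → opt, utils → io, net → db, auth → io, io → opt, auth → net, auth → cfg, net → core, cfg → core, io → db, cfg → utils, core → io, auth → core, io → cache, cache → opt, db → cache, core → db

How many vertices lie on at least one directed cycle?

A vertex is on a directed cycle iff it belongs to a strongly connected component of size ≥ 2 (or has a self-loop).
The vertices on cycles are {db, io, cfg, net, auth, core, utils} — 7 in total.

7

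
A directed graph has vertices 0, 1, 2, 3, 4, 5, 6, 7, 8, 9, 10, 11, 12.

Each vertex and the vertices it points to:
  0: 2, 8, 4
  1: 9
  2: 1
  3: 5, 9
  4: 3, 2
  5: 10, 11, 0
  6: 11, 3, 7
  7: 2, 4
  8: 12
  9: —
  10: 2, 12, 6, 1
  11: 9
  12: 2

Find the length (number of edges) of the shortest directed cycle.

For each vertex v, BFS finds the shortest path from v back to v.
The shortest such closed walk is 5 → 10 → 6 → 3 → 5, length 4.

4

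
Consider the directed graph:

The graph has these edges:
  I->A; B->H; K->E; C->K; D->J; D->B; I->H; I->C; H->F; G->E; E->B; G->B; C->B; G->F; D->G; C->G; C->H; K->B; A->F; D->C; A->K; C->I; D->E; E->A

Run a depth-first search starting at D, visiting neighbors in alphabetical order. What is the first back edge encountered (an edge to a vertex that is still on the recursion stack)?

K->E

DFS from D (visiting neighbors in alphabetical order); mark gray on enter, black on exit:
D gray
  B gray
    H gray
      F gray
      F black
    H black
  B black
  C gray
    C→B: B black — skip
    G gray
      G→B: B black — skip
      E gray
        A gray
          A→F: F black — skip
          K gray
            K→B: B black — skip
            K→E: E is gray → back edge
First back edge: K → E.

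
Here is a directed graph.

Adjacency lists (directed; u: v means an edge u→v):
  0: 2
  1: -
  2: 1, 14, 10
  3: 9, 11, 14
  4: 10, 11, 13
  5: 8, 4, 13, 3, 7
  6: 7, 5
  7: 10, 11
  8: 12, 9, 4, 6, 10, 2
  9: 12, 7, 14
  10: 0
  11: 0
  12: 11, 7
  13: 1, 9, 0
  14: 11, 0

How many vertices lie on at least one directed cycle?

8

A vertex is on a directed cycle iff it belongs to a strongly connected component of size ≥ 2 (or has a self-loop).
The vertices on cycles are {0, 2, 5, 6, 8, 10, 11, 14} — 8 in total.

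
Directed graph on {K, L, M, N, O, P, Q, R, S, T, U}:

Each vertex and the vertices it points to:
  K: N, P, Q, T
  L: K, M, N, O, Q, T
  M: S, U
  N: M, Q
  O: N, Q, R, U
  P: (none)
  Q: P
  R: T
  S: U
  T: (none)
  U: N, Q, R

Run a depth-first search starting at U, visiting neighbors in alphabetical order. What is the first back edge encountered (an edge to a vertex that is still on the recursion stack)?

DFS from U (visiting neighbors in alphabetical order); mark gray on enter, black on exit:
U gray
  N gray
    M gray
      S gray
        S→U: U is gray → back edge
First back edge: S → U.

S->U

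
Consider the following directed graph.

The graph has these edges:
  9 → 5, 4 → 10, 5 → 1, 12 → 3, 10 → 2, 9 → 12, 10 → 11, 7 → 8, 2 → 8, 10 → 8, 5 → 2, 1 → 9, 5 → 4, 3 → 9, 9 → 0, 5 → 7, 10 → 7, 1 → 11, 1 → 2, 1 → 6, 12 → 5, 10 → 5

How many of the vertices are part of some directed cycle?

A vertex is on a directed cycle iff it belongs to a strongly connected component of size ≥ 2 (or has a self-loop).
The vertices on cycles are {1, 3, 4, 5, 9, 10, 12} — 7 in total.

7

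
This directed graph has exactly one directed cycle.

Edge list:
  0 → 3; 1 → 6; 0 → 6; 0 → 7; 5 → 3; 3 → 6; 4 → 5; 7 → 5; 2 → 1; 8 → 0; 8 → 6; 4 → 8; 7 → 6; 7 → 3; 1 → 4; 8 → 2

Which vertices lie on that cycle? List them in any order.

1, 2, 4, 8

DFS with gray/black marking from 8:
8 gray
  0 gray
    6 gray
    6 black
    7 gray
      7→6: 6 black — skip
      3 gray
        3→6: 6 black — skip
      3 black
      5 gray
        5→3: 3 black — skip
      5 black
    7 black
    0→3: 3 black — skip
  0 black
  2 gray
    1 gray
      1→6: 6 black — skip
      4 gray
        4→5: 5 black — skip
        4→8: 8 is gray → back edge
Back edge closes the cycle 8 → 2 → 1 → 4 → 8; its vertices are {1, 2, 4, 8}.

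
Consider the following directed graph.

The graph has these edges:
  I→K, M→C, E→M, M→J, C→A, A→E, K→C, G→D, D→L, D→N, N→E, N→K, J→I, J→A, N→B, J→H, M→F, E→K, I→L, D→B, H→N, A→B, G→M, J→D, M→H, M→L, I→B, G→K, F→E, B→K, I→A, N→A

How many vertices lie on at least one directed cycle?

A vertex is on a directed cycle iff it belongs to a strongly connected component of size ≥ 2 (or has a self-loop).
The vertices on cycles are {A, B, C, D, E, F, H, I, J, K, M, N} — 12 in total.

12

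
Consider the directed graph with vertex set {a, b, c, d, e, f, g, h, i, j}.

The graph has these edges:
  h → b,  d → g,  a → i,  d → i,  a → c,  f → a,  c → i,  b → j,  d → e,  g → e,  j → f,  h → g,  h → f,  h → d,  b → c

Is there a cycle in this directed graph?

DFS with white/gray/black marking, starting from g:
g gray
  e gray
  e black
g black
a gray
  i gray
  i black
  c gray
    c→i: i black — skip
  c black
a black
b gray
  b→c: c black — skip
  j gray
    f gray
      f→a: a black — skip
    f black
  j black
b black
d gray
  d→i: i black — skip
  d→e: e black — skip
  d→g: g black — skip
d black
h gray
  h→d: d black — skip
  h→b: b black — skip
  h→g: g black — skip
  h→f: f black — skip
h black
Every edge goes to a white or black vertex — no back edge, so the graph is acyclic.

No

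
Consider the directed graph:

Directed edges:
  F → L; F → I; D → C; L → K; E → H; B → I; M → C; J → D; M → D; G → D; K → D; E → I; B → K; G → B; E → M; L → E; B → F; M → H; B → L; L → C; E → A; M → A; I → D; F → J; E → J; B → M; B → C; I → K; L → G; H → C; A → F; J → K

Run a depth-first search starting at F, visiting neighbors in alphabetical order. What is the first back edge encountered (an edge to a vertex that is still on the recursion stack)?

DFS from F (visiting neighbors in alphabetical order); mark gray on enter, black on exit:
F gray
  I gray
    D gray
      C gray
      C black
    D black
    K gray
      K→D: D black — skip
    K black
  I black
  J gray
    J→D: D black — skip
    J→K: K black — skip
  J black
  L gray
    L→C: C black — skip
    E gray
      A gray
        A→F: F is gray → back edge
First back edge: A → F.

A->F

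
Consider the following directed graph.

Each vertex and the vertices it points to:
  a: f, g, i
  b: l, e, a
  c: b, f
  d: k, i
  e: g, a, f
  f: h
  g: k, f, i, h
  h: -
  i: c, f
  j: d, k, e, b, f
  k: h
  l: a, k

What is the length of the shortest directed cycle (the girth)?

4

For each vertex v, BFS finds the shortest path from v back to v.
The shortest such closed walk is b → a → i → c → b, length 4.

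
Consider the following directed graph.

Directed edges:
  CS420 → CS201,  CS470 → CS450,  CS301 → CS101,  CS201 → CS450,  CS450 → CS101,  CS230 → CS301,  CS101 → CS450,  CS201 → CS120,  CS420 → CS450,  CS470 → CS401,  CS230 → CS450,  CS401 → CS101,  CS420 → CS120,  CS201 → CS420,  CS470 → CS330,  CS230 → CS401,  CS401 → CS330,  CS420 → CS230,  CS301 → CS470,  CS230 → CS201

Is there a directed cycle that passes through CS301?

No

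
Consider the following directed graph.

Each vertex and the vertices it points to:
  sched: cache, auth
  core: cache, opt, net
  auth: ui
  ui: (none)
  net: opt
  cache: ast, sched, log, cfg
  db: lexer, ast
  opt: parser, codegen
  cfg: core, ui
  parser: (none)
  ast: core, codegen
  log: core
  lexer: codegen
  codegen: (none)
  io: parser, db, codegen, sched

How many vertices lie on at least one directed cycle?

A vertex is on a directed cycle iff it belongs to a strongly connected component of size ≥ 2 (or has a self-loop).
The vertices on cycles are {ast, cfg, log, core, cache, sched} — 6 in total.

6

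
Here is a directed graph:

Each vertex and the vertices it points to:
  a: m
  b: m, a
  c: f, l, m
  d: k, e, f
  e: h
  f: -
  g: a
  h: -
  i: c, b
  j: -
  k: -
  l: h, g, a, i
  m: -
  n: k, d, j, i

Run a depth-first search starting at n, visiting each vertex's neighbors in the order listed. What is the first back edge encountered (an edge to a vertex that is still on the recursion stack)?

l→i

DFS from n (visiting each vertex's neighbors in the order listed); mark gray on enter, black on exit:
n gray
  k gray
  k black
  d gray
    d→k: k black — skip
    e gray
      h gray
      h black
    e black
    f gray
    f black
  d black
  j gray
  j black
  i gray
    c gray
      c→f: f black — skip
      l gray
        l→h: h black — skip
        g gray
          a gray
            m gray
            m black
          a black
        g black
        l→a: a black — skip
        l→i: i is gray → back edge
First back edge: l → i.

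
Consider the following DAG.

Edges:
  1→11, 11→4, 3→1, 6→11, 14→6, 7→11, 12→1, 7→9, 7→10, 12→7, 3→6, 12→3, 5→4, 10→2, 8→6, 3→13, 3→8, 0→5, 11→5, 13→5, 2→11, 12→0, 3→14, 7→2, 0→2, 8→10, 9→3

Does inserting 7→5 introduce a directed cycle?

No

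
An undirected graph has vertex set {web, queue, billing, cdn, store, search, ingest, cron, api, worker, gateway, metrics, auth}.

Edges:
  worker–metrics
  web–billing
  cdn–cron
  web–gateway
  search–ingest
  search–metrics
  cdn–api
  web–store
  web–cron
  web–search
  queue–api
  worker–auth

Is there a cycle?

No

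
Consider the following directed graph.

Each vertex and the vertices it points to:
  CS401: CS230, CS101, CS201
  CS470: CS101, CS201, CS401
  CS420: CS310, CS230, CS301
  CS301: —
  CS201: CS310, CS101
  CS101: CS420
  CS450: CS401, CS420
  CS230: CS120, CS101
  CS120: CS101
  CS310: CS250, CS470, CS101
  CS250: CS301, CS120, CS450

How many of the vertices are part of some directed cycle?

10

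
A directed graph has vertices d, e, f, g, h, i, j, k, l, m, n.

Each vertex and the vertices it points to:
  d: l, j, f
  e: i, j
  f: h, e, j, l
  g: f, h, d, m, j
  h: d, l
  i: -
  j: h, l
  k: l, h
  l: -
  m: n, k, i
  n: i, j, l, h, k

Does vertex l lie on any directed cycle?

l lies on a cycle iff there is a path from l back to itself.
Exploring from l, it never reaches itself; equivalently, its strongly connected component is a singleton.

No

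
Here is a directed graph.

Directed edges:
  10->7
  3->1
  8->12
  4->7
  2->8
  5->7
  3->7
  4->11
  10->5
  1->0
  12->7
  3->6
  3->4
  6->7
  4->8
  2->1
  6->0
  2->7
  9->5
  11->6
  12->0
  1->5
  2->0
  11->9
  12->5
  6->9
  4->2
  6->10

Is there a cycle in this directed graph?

No

DFS with white/gray/black marking, starting from 8:
8 gray
  12 gray
    5 gray
      7 gray
      7 black
    5 black
    12→7: 7 black — skip
    0 gray
    0 black
  12 black
8 black
10 gray
  10→7: 7 black — skip
  10→5: 5 black — skip
10 black
1 gray
  1→5: 5 black — skip
  1→0: 0 black — skip
1 black
11 gray
  9 gray
    9→5: 5 black — skip
  9 black
  6 gray
    6→7: 7 black — skip
    6→10: 10 black — skip
    6→9: 9 black — skip
    6→0: 0 black — skip
  6 black
11 black
4 gray
  4→11: 11 black — skip
  4→7: 7 black — skip
  2 gray
    2→8: 8 black — skip
    2→7: 7 black — skip
    2→0: 0 black — skip
    2→1: 1 black — skip
  2 black
  4→8: 8 black — skip
4 black
3 gray
  3→1: 1 black — skip
  3→4: 4 black — skip
  3→6: 6 black — skip
  3→7: 7 black — skip
3 black
Every edge goes to a white or black vertex — no back edge, so the graph is acyclic.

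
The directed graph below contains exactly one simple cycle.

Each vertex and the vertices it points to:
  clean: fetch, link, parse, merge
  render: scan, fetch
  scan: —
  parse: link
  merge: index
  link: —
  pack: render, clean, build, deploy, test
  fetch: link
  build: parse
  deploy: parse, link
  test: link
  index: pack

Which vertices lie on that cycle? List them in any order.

pack, clean, index, merge

DFS with gray/black marking from pack:
pack gray
  render gray
    scan gray
    scan black
    fetch gray
      link gray
      link black
    fetch black
  render black
  clean gray
    clean→fetch: fetch black — skip
    clean→link: link black — skip
    parse gray
      parse→link: link black — skip
    parse black
    merge gray
      index gray
        index→pack: pack is gray → back edge
Back edge closes the cycle pack → clean → merge → index → pack; its vertices are {pack, clean, index, merge}.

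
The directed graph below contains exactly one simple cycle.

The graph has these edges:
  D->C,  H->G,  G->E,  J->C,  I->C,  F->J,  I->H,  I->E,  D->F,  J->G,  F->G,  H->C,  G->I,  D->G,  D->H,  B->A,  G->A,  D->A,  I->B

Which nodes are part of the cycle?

G, H, I

DFS with gray/black marking from G:
G gray
  A gray
  A black
  E gray
  E black
  I gray
    H gray
      H→G: G is gray → back edge
Back edge closes the cycle G → I → H → G; its vertices are {G, H, I}.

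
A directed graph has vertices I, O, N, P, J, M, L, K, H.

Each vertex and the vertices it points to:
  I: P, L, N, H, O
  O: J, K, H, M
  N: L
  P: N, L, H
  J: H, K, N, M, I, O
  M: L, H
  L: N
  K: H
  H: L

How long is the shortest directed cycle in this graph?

For each vertex v, BFS finds the shortest path from v back to v.
The shortest such closed walk is O → J → O, length 2.

2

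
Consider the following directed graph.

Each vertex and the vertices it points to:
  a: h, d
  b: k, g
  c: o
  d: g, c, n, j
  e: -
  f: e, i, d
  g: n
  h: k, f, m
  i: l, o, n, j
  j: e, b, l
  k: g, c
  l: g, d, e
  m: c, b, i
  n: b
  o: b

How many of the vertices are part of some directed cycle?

A vertex is on a directed cycle iff it belongs to a strongly connected component of size ≥ 2 (or has a self-loop).
The vertices on cycles are {b, c, d, g, j, k, l, n, o} — 9 in total.

9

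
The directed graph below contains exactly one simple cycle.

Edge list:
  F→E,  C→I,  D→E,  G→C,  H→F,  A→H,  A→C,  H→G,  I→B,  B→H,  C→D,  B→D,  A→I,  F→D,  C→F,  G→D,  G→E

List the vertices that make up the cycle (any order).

B, C, G, H, I

DFS with gray/black marking from C:
C gray
  F gray
    E gray
    E black
    D gray
      D→E: E black — skip
    D black
  F black
  I gray
    B gray
      B→D: D black — skip
      H gray
        G gray
          G→E: E black — skip
          G→D: D black — skip
          G→C: C is gray → back edge
Back edge closes the cycle C → I → B → H → G → C; its vertices are {B, C, G, H, I}.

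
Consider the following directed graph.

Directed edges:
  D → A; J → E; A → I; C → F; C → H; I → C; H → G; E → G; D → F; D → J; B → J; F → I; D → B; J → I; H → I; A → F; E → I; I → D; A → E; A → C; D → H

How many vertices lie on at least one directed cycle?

9

A vertex is on a directed cycle iff it belongs to a strongly connected component of size ≥ 2 (or has a self-loop).
The vertices on cycles are {A, B, C, D, E, F, H, I, J} — 9 in total.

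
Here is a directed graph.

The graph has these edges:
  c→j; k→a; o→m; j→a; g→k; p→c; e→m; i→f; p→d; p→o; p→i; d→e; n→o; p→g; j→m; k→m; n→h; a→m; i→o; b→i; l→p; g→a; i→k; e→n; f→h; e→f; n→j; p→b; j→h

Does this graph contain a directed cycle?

No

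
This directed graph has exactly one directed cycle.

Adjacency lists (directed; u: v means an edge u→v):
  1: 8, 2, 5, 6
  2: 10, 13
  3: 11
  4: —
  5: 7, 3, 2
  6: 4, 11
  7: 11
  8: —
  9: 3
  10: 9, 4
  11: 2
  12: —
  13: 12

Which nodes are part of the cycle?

DFS with gray/black marking from 2:
2 gray
  10 gray
    9 gray
      3 gray
        11 gray
          11→2: 2 is gray → back edge
Back edge closes the cycle 2 → 10 → 9 → 3 → 11 → 2; its vertices are {2, 3, 9, 10, 11}.

2, 3, 9, 10, 11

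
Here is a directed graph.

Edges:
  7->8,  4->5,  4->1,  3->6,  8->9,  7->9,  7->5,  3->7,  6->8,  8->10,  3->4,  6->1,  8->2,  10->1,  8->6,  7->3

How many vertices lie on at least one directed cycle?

4

A vertex is on a directed cycle iff it belongs to a strongly connected component of size ≥ 2 (or has a self-loop).
The vertices on cycles are {3, 6, 7, 8} — 4 in total.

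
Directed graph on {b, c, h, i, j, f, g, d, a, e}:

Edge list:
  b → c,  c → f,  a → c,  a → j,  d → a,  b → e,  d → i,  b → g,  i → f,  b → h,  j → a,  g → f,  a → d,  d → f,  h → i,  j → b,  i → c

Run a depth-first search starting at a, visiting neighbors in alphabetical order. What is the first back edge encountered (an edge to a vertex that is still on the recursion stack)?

d->a

DFS from a (visiting neighbors in alphabetical order); mark gray on enter, black on exit:
a gray
  c gray
    f gray
    f black
  c black
  d gray
    d→a: a is gray → back edge
First back edge: d → a.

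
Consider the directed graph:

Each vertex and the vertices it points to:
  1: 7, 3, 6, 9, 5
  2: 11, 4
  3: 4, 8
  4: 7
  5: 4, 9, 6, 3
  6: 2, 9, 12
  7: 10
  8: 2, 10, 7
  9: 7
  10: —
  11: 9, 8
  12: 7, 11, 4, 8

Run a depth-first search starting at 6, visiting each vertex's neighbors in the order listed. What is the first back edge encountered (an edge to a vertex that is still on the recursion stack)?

8->2

DFS from 6 (visiting each vertex's neighbors in the order listed); mark gray on enter, black on exit:
6 gray
  2 gray
    11 gray
      9 gray
        7 gray
          10 gray
          10 black
        7 black
      9 black
      8 gray
        8→2: 2 is gray → back edge
First back edge: 8 → 2.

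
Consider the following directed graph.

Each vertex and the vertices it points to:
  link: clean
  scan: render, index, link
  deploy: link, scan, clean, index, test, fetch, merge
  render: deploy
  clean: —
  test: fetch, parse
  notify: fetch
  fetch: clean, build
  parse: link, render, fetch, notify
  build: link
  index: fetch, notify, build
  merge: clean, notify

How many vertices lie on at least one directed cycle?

5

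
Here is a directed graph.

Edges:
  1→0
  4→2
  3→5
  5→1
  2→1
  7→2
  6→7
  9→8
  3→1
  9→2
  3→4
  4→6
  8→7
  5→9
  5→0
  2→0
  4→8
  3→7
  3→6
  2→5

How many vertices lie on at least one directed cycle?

5

A vertex is on a directed cycle iff it belongs to a strongly connected component of size ≥ 2 (or has a self-loop).
The vertices on cycles are {2, 5, 7, 8, 9} — 5 in total.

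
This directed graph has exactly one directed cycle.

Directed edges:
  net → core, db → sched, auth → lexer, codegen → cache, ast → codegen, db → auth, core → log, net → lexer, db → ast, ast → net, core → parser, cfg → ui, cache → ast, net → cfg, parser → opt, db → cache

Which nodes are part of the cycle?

ast, cache, codegen

DFS with gray/black marking from ast:
ast gray
  net gray
    lexer gray
    lexer black
    cfg gray
      ui gray
      ui black
    cfg black
    core gray
      log gray
      log black
      parser gray
        opt gray
        opt black
      parser black
    core black
  net black
  codegen gray
    cache gray
      cache→ast: ast is gray → back edge
Back edge closes the cycle ast → codegen → cache → ast; its vertices are {ast, cache, codegen}.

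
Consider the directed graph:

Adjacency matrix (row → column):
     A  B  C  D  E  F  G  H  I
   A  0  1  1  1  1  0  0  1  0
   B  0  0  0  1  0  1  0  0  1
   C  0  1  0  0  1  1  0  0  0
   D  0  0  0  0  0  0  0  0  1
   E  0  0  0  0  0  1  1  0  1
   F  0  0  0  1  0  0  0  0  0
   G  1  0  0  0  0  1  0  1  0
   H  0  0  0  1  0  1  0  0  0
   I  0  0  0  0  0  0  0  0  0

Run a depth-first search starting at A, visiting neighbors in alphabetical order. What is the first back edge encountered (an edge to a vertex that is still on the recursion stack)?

DFS from A (visiting neighbors in alphabetical order); mark gray on enter, black on exit:
A gray
  B gray
    D gray
      I gray
      I black
    D black
    F gray
      F→D: D black — skip
    F black
    B→I: I black — skip
  B black
  C gray
    C→B: B black — skip
    E gray
      E→F: F black — skip
      G gray
        G→A: A is gray → back edge
First back edge: G → A.

G->A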